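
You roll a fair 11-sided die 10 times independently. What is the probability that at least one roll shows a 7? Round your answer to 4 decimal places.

0.6145

P(no roll shows a 7) = (10/11)^10 ≈ 0.3855.
P(at least one) = 1 − 0.3855 = 0.6145.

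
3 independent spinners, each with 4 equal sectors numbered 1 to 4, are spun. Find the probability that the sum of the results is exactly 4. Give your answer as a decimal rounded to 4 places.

There are 4^3 = 64 equally likely outcomes.
The number of ordered 3-tuples from {1,…,4} summing to 4 is 3.
P(sum = 4) = 3/64 ≈ 0.0469.

0.0469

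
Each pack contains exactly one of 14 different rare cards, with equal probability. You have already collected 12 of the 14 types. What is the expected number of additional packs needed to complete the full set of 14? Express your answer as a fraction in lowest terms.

21

Starting from 12 distinct types, each trial gives a new one with probability (14−i)/14 when i types are held, so the wait for the next new type is 14/(14−i).
E = 14/2 + 14/1 = 21.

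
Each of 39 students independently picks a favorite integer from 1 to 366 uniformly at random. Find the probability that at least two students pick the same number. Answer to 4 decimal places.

0.8775

It's easier to compute the probability that all 39 are distinct.
P(all distinct) = 366/366 · 365/366 · ··· · 328/366 ≈ 0.1225.
So the probability of at least one match is 1 − 0.1225 = 0.8775.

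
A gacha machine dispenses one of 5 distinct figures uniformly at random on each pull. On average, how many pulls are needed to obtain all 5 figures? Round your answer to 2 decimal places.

11.42

After i distinct types are collected, each trial gives a new one with probability (5−i)/5, so the expected wait for the next new type is 5/(5−i).
E = 5/5 + 5/4 + 5/3 + 5/2 + 5/1 = 137/12 ≈ 11.42.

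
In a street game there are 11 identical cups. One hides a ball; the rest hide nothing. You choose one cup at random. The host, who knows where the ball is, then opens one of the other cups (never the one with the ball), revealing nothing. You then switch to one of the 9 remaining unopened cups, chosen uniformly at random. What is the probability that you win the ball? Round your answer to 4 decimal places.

0.1010

Your original cup holds the ball with probability 1/11, so the other 10 collectively hold it with probability 10/11.
The host can always find an empty cup to open, so this doesn't change that 10/11; it is now spread over the 9 remaining unopened cups.
P(win by switching) = (10/11) · (1/9) = 10/99 ≈ 0.1010.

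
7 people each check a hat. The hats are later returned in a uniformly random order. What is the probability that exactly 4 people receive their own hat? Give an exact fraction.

Choose which 4 of the 7 are fixed: C(7,4) = 35 ways.
The remaining 3 must have no fixed point: D(3) = 2.
P = 35·2/5040 = 1/72.

1/72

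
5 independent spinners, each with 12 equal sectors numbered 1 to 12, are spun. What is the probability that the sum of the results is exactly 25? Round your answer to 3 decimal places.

There are 12^5 = 248832 equally likely outcomes.
The number of ordered 5-tuples from {1,…,12} summing to 25 is 8151.
P(sum = 25) = 8151/248832 = 2717/82944 ≈ 0.033.

0.033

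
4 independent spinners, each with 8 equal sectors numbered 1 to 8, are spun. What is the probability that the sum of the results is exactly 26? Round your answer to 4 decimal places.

There are 8^4 = 4096 equally likely outcomes.
The number of ordered 4-tuples from {1,…,8} summing to 26 is 84.
P(sum = 26) = 84/4096 = 21/1024 ≈ 0.0205.

0.0205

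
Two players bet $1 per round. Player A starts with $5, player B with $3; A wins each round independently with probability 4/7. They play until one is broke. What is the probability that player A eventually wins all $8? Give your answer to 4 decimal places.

Let r = q/p = (3/7)/(4/7) = 3/4. The recurrence P(i) = p·P(i+1) + q·P(i−1) with P(0)=0, P(8)=1 gives P(i) = (1 − r^i)/(1 − r^8).
P(5) = (1 − (3/4)^5) / (1 − (3/4)^8) = 49984/58975 ≈ 0.8475.

0.8475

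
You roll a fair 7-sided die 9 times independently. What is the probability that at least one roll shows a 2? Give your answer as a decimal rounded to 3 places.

P(no roll shows a 2) = (6/7)^9 ≈ 0.250.
P(at least one) = 1 − 0.250 = 0.750.

0.750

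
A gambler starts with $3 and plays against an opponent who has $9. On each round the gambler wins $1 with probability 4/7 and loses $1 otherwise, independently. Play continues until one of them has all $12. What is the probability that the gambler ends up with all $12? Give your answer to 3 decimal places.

0.597

Let r = q/p = (3/7)/(4/7) = 3/4. The recurrence P(i) = p·P(i+1) + q·P(i−1) with P(0)=0, P(12)=1 gives P(i) = (1 − r^i)/(1 − r^12).
P(3) = (1 − (3/4)^3) / (1 − (3/4)^12) = 262144/439075 ≈ 0.597.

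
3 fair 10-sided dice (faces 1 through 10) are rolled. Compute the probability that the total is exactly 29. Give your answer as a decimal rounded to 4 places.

There are 10^3 = 1000 equally likely outcomes.
The number of ordered 3-tuples from {1,…,10} summing to 29 is 3.
P(sum = 29) = 3/1000 ≈ 0.0030.

0.0030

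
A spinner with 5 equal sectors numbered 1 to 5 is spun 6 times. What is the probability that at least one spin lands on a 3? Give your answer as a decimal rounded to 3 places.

P(no spin lands on a 3) = (4/5)^6 ≈ 0.262.
P(at least one) = 1 − 0.262 = 0.738.

0.738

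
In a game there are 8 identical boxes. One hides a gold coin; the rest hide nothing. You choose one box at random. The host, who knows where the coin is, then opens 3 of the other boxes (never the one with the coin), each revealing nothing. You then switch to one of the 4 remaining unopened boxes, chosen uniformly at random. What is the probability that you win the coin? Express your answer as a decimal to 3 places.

0.219

Your original box holds the coin with probability 1/8, so the other 7 collectively hold it with probability 7/8.
The host can always find 3 empty boxes to open, so the reveals don't change that 7/8; it is now spread over the 4 remaining unopened boxes.
P(win by switching) = (7/8) · (1/4) = 7/32 ≈ 0.219.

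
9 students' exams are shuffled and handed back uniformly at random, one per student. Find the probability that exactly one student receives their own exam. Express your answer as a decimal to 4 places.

0.3679

Choose which one is fixed: C(9,1) = 9 ways.
The remaining 8 must have no fixed point: D(8) = 14833.
P = 9·14833/362880 = 2119/5760 ≈ 0.3679.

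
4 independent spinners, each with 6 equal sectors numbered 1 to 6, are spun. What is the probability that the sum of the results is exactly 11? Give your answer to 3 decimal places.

0.080

There are 6^4 = 1296 equally likely outcomes.
The number of ordered 4-tuples from {1,…,6} summing to 11 is 104.
P(sum = 11) = 104/1296 = 13/162 ≈ 0.080.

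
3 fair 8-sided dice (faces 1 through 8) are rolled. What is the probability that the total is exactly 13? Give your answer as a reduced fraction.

There are 8^3 = 512 equally likely outcomes.
The number of ordered 3-tuples from {1,…,8} summing to 13 is 48.
P(sum = 13) = 48/512 = 3/32.

3/32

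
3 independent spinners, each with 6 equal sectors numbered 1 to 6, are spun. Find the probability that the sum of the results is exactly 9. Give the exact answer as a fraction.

There are 6^3 = 216 equally likely outcomes.
The number of ordered 3-tuples from {1,…,6} summing to 9 is 25.
P(sum = 9) = 25/216.

25/216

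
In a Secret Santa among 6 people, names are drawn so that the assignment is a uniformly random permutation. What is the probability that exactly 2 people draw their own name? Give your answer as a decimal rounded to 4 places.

0.1875

Choose which 2 of the 6 are fixed: C(6,2) = 15 ways.
The remaining 4 must have no fixed point: D(4) = 9.
P = 15·9/720 = 3/16 ≈ 0.1875.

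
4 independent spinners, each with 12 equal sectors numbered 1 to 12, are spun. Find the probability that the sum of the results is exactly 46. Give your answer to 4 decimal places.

There are 12^4 = 20736 equally likely outcomes.
The number of ordered 4-tuples from {1,…,12} summing to 46 is 10.
P(sum = 46) = 10/20736 = 5/10368 ≈ 0.0005.

0.0005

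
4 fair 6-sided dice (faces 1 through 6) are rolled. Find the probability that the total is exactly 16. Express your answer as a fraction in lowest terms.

There are 6^4 = 1296 equally likely outcomes.
The number of ordered 4-tuples from {1,…,6} summing to 16 is 125.
P(sum = 16) = 125/1296.

125/1296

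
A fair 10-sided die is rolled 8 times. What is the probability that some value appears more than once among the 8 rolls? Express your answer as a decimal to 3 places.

0.982

P(all 8 different) = 10/10 · 9/10 · ··· · 3/10 ≈ 0.018.
P(at least two equal) = 1 − 0.018 = 0.982.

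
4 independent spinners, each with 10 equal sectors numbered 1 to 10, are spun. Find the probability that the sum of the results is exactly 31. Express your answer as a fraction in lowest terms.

11/500

There are 10^4 = 10000 equally likely outcomes.
The number of ordered 4-tuples from {1,…,10} summing to 31 is 220.
P(sum = 31) = 220/10000 = 11/500.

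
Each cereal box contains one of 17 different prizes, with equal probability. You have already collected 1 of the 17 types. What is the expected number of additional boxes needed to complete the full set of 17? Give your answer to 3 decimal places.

Starting from 1 distinct type, each trial gives a new one with probability (17−i)/17 when i types are held, so the wait for the next new type is 17/(17−i).
E = 17/16 + 17/15 + 17/14 + 17/13 + 17/12 + 17/11 + 17/10 + 17/9 + 17/8 + 17/7 + 17/6 + 17/5 + 17/4 + 17/3 + 17/2 + 17/1 = 41421503/720720 ≈ 57.472.

57.472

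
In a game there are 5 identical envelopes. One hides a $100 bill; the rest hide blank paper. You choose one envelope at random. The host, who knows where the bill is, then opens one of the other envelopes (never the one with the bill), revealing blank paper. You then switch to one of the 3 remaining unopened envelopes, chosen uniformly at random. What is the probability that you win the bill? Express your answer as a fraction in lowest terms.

Your original envelope holds the bill with probability 1/5, so the other 4 collectively hold it with probability 4/5.
The host can always find an empty envelope to open, so this doesn't change that 4/5; it is now spread over the 3 remaining unopened envelopes.
P(win by switching) = (4/5) · (1/3) = 4/15.

4/15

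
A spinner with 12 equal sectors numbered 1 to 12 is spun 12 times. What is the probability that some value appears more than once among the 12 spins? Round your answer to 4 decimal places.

P(all 12 different) = 12/12 · 11/12 · ··· · 1/12 ≈ 0.0001.
P(at least two equal) = 1 − 0.0001 = 0.9999.

0.9999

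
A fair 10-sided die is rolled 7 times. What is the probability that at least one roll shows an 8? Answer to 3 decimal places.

P(no roll shows an 8) = (9/10)^7 ≈ 0.478.
P(at least one) = 1 − 0.478 = 0.522.

0.522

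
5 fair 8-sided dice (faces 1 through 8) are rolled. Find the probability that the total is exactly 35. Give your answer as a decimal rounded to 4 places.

0.0038

There are 8^5 = 32768 equally likely outcomes.
The number of ordered 5-tuples from {1,…,8} summing to 35 is 126.
P(sum = 35) = 126/32768 = 63/16384 ≈ 0.0038.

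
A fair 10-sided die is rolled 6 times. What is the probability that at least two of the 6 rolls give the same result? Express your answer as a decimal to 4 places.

P(all 6 different) = 10/10 · 9/10 · ··· · 5/10 ≈ 0.1512.
P(at least two equal) = 1 − 0.1512 = 0.8488.

0.8488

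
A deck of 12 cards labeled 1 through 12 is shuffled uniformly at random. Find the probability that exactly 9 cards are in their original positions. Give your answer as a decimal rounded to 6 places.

Choose which 9 of the 12 are fixed: C(12,9) = 220 ways.
The remaining 3 must have no fixed point: D(3) = 2.
P = 220·2/479001600 = 1/1088640 ≈ 0.000001.

0.000001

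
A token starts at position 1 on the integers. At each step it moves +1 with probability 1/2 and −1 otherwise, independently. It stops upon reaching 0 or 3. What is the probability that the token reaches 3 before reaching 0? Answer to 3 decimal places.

With a fair step, P(i) = ½P(i−1) + ½P(i+1) with P(0)=0, P(3)=1 has the linear solution P(i) = i/3.
P(1) = 1/3 ≈ 0.333.

0.333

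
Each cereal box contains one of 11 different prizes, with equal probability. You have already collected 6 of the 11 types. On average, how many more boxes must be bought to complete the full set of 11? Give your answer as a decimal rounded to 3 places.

Starting from 6 distinct types, each trial gives a new one with probability (11−i)/11 when i types are held, so the wait for the next new type is 11/(11−i).
E = 11/5 + 11/4 + 11/3 + 11/2 + 11/1 = 1507/60 ≈ 25.117.

25.117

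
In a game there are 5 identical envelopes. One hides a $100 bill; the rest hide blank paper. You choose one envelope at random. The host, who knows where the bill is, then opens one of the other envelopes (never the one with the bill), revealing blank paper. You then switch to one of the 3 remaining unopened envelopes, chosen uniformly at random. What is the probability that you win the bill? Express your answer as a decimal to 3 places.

Your original envelope holds the bill with probability 1/5, so the other 4 collectively hold it with probability 4/5.
The host can always find an empty envelope to open, so this doesn't change that 4/5; it is now spread over the 3 remaining unopened envelopes.
P(win by switching) = (4/5) · (1/3) = 4/15 ≈ 0.267.

0.267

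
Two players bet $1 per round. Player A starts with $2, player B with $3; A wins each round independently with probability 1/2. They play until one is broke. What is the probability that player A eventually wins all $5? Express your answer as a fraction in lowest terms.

2/5

With a fair step, P(i) = ½P(i−1) + ½P(i+1) with P(0)=0, P(5)=1 has the linear solution P(i) = i/5.
P(2) = 2/5.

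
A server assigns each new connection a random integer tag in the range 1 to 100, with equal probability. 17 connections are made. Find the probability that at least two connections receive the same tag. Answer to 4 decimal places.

It's easier to compute the probability that all 17 are distinct.
P(all distinct) = 100/100 · 99/100 · ··· · 84/100 ≈ 0.2365.
So the probability of at least one match is 1 − 0.2365 = 0.7635.

0.7635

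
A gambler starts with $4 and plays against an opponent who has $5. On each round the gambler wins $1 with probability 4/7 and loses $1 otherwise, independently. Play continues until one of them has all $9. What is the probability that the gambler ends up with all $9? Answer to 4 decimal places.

0.7391

Let r = q/p = (3/7)/(4/7) = 3/4. The recurrence P(i) = p·P(i+1) + q·P(i−1) with P(0)=0, P(9)=1 gives P(i) = (1 − r^i)/(1 − r^9).
P(4) = (1 − (3/4)^4) / (1 − (3/4)^9) = 179200/242461 ≈ 0.7391.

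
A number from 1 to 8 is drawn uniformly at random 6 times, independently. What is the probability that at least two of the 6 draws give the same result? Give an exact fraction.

3781/4096

P(all 6 different) = 8/8 · 7/8 · ··· · 3/8 = 315/4096.
P(at least two equal) = 1 − 315/4096 = 3781/4096.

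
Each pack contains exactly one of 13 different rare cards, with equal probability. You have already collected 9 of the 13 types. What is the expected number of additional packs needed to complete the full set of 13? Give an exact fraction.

325/12

Starting from 9 distinct types, each trial gives a new one with probability (13−i)/13 when i types are held, so the wait for the next new type is 13/(13−i).
E = 13/4 + 13/3 + 13/2 + 13/1 = 325/12.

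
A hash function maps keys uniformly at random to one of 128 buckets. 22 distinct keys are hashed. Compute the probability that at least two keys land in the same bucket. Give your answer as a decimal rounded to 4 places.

It's easier to compute the probability that all 22 are distinct.
P(all distinct) = 128/128 · 127/128 · ··· · 107/128 ≈ 0.1473.
So the probability of at least one match is 1 − 0.1473 = 0.8527.

0.8527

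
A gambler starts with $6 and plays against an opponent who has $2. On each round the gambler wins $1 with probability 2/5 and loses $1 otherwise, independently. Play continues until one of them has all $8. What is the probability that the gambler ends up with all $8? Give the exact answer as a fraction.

Let r = q/p = (3/5)/(2/5) = 3/2. The recurrence P(i) = p·P(i+1) + q·P(i−1) with P(0)=0, P(8)=1 gives P(i) = (1 − r^i)/(1 − r^8).
P(6) = (1 − (3/2)^6) / (1 − (3/2)^8) = 532/1261.

532/1261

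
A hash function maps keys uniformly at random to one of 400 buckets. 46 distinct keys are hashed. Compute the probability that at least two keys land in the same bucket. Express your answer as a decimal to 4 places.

It's easier to compute the probability that all 46 are distinct.
P(all distinct) = 400/400 · 399/400 · ··· · 355/400 ≈ 0.0678.
So the probability of at least one match is 1 − 0.0678 = 0.9322.

0.9322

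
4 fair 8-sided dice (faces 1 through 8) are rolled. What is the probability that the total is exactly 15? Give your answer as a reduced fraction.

71/1024

There are 8^4 = 4096 equally likely outcomes.
The number of ordered 4-tuples from {1,…,8} summing to 15 is 284.
P(sum = 15) = 284/4096 = 71/1024.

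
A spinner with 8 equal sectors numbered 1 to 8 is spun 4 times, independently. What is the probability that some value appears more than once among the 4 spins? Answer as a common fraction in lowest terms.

P(all 4 different) = 8/8 · 7/8 · ··· · 5/8 = 105/256.
P(at least two equal) = 1 − 105/256 = 151/256.

151/256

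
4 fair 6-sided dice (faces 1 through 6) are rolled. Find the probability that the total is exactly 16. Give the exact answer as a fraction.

There are 6^4 = 1296 equally likely outcomes.
The number of ordered 4-tuples from {1,…,6} summing to 16 is 125.
P(sum = 16) = 125/1296.

125/1296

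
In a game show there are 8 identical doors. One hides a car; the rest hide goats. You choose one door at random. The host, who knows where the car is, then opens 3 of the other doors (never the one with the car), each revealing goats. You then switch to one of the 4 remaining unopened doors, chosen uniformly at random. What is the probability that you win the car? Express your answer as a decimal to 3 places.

Your original door holds the car with probability 1/8, so the other 7 collectively hold it with probability 7/8.
The host can always find 3 empty doors to open, so the reveals don't change that 7/8; it is now spread over the 4 remaining unopened doors.
P(win by switching) = (7/8) · (1/4) = 7/32 ≈ 0.219.

0.219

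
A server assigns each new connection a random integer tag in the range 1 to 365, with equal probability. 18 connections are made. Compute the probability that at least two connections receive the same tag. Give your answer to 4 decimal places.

0.3469

It's easier to compute the probability that all 18 are distinct.
P(all distinct) = 365/365 · 364/365 · ··· · 348/365 ≈ 0.6531.
So the probability of at least one match is 1 − 0.6531 = 0.3469.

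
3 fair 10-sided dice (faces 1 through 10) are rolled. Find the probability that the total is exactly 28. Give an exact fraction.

3/500

There are 10^3 = 1000 equally likely outcomes.
The number of ordered 3-tuples from {1,…,10} summing to 28 is 6.
P(sum = 28) = 6/1000 = 3/500.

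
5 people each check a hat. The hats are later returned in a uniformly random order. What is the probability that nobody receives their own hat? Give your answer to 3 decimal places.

This is the derangement probability: permutations of 5 with no fixed point.
D(5) = 5! · (1 − 1/1! + 1/2! − ··· + (−1)^5/5!) = 44.
P = 44/120 = 11/30 ≈ 0.367.

0.367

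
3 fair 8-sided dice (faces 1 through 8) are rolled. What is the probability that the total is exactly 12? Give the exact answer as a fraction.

23/256

There are 8^3 = 512 equally likely outcomes.
The number of ordered 3-tuples from {1,…,8} summing to 12 is 46.
P(sum = 12) = 46/512 = 23/256.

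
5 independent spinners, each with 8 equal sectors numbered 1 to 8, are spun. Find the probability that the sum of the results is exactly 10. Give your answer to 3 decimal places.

There are 8^5 = 32768 equally likely outcomes.
The number of ordered 5-tuples from {1,…,8} summing to 10 is 126.
P(sum = 10) = 126/32768 = 63/16384 ≈ 0.004.

0.004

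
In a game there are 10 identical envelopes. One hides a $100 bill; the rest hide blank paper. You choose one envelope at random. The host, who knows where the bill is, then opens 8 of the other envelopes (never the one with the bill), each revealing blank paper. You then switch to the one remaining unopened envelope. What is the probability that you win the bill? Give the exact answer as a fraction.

Your original envelope holds the bill with probability 1/10, so the other 9 collectively hold it with probability 9/10.
The host can always find 8 empty envelopes to open, so the reveals don't change that 9/10; it is now spread over the 1 remaining unopened envelope.
P(win by switching) = (9/10) · (1/1) = 9/10.

9/10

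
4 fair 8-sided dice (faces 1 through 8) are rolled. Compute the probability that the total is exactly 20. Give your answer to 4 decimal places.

There are 8^4 = 4096 equally likely outcomes.
The number of ordered 4-tuples from {1,…,8} summing to 20 is 315.
P(sum = 20) = 315/4096 ≈ 0.0769.

0.0769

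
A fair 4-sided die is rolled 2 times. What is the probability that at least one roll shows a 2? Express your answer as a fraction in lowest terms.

7/16

P(no roll shows a 2) = (3/4)^2 = 9/16.
P(at least one) = 1 − 9/16 = 7/16.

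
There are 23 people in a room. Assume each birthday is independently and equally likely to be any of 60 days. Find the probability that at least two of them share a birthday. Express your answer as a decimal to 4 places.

It's easier to compute the probability that all 23 are distinct.
P(all distinct) = 60/60 · 59/60 · ··· · 38/60 ≈ 0.0077.
So the probability of at least one match is 1 − 0.0077 = 0.9923.

0.9923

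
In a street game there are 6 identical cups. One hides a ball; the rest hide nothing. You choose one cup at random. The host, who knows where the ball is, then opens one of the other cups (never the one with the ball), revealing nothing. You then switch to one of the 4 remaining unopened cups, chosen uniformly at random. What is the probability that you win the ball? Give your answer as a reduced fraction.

Your original cup holds the ball with probability 1/6, so the other 5 collectively hold it with probability 5/6.
The host can always find an empty cup to open, so this doesn't change that 5/6; it is now spread over the 4 remaining unopened cups.
P(win by switching) = (5/6) · (1/4) = 5/24.

5/24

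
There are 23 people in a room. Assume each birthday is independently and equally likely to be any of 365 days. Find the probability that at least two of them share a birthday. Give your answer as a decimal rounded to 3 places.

0.507

It's easier to compute the probability that all 23 are distinct.
P(all distinct) = 365/365 · 364/365 · ··· · 343/365 ≈ 0.493.
So the probability of at least one match is 1 − 0.493 = 0.507.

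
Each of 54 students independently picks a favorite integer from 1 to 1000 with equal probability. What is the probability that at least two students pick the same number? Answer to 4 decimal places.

0.7671

It's easier to compute the probability that all 54 are distinct.
P(all distinct) = 1000/1000 · 999/1000 · ··· · 947/1000 ≈ 0.2329.
So the probability of at least one match is 1 − 0.2329 = 0.7671.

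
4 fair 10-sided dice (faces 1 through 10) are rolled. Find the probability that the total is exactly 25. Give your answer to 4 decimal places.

There are 10^4 = 10000 equally likely outcomes.
The number of ordered 4-tuples from {1,…,10} summing to 25 is 592.
P(sum = 25) = 592/10000 = 37/625 ≈ 0.0592.

0.0592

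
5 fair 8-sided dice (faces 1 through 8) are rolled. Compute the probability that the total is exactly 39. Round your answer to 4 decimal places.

0.0002

There are 8^5 = 32768 equally likely outcomes.
The number of ordered 5-tuples from {1,…,8} summing to 39 is 5.
P(sum = 39) = 5/32768 ≈ 0.0002.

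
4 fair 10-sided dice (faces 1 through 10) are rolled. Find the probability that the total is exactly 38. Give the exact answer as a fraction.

There are 10^4 = 10000 equally likely outcomes.
The number of ordered 4-tuples from {1,…,10} summing to 38 is 10.
P(sum = 38) = 10/10000 = 1/1000.

1/1000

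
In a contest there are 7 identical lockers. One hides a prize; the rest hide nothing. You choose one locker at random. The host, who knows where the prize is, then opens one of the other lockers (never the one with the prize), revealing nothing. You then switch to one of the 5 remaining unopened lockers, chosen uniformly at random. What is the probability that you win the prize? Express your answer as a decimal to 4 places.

0.1714

Your original locker holds the prize with probability 1/7, so the other 6 collectively hold it with probability 6/7.
The host can always find an empty locker to open, so this doesn't change that 6/7; it is now spread over the 5 remaining unopened lockers.
P(win by switching) = (6/7) · (1/5) = 6/35 ≈ 0.1714.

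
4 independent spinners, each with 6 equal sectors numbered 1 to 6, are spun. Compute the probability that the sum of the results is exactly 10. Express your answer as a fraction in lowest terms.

There are 6^4 = 1296 equally likely outcomes.
The number of ordered 4-tuples from {1,…,6} summing to 10 is 80.
P(sum = 10) = 80/1296 = 5/81.

5/81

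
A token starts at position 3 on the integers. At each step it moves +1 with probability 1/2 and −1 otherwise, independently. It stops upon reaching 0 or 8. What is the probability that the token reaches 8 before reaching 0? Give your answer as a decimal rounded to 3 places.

With a fair step, P(i) = ½P(i−1) + ½P(i+1) with P(0)=0, P(8)=1 has the linear solution P(i) = i/8.
P(3) = 3/8 ≈ 0.375.

0.375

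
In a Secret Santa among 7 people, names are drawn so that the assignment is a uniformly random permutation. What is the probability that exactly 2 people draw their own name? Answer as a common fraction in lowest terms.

Choose which 2 of the 7 are fixed: C(7,2) = 21 ways.
The remaining 5 must have no fixed point: D(5) = 44.
P = 21·44/5040 = 11/60.

11/60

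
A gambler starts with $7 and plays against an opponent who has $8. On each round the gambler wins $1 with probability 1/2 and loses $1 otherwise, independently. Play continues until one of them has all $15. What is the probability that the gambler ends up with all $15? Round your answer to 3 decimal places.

With a fair step, P(i) = ½P(i−1) + ½P(i+1) with P(0)=0, P(15)=1 has the linear solution P(i) = i/15.
P(7) = 7/15 ≈ 0.467.

0.467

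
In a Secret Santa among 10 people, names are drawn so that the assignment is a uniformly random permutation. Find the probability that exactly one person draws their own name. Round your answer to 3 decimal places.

Choose which one is fixed: C(10,1) = 10 ways.
The remaining 9 must have no fixed point: D(9) = 133496.
P = 10·133496/3628800 = 16687/45360 ≈ 0.368.

0.368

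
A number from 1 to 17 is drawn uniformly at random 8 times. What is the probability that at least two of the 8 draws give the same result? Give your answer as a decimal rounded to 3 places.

0.859

P(all 8 different) = 17/17 · 16/17 · ··· · 10/17 ≈ 0.141.
P(at least two equal) = 1 − 0.141 = 0.859.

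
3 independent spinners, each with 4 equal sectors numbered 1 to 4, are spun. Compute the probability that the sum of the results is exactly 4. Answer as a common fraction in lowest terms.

3/64

There are 4^3 = 64 equally likely outcomes.
The number of ordered 3-tuples from {1,…,4} summing to 4 is 3.
P(sum = 4) = 3/64.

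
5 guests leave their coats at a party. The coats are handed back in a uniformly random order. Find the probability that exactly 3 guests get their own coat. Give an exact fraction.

Choose which 3 of the 5 are fixed: C(5,3) = 10 ways.
The remaining 2 must have no fixed point: D(2) = 1.
P = 10·1/120 = 1/12.

1/12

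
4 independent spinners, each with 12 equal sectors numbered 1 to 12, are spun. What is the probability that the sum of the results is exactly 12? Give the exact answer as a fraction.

55/6912

There are 12^4 = 20736 equally likely outcomes.
The number of ordered 4-tuples from {1,…,12} summing to 12 is 165.
P(sum = 12) = 165/20736 = 55/6912.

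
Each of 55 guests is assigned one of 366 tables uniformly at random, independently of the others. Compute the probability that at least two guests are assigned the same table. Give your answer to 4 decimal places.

It's easier to compute the probability that all 55 are distinct.
P(all distinct) = 366/366 · 365/366 · ··· · 312/366 ≈ 0.0139.
So the probability of at least one match is 1 − 0.0139 = 0.9861.

0.9861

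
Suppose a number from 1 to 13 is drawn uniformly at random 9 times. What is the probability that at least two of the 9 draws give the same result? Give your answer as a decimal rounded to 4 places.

P(all 9 different) = 13/13 · 12/13 · ··· · 5/13 ≈ 0.0245.
P(at least two equal) = 1 − 0.0245 = 0.9755.

0.9755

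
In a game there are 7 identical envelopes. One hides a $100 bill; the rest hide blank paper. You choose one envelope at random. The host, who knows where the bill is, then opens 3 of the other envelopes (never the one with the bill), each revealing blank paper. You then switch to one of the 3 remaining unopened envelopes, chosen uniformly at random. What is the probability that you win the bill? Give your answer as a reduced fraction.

Your original envelope holds the bill with probability 1/7, so the other 6 collectively hold it with probability 6/7.
The host can always find 3 empty envelopes to open, so the reveals don't change that 6/7; it is now spread over the 3 remaining unopened envelopes.
P(win by switching) = (6/7) · (1/3) = 2/7.

2/7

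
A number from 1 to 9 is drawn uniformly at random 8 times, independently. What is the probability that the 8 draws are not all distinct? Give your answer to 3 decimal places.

P(all 8 different) = 9/9 · 8/9 · ··· · 2/9 ≈ 0.008.
P(at least two equal) = 1 − 0.008 = 0.992.

0.992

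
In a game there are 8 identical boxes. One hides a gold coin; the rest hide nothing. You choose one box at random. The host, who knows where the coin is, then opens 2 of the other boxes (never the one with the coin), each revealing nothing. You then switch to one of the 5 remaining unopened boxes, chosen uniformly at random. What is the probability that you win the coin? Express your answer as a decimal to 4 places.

Your original box holds the coin with probability 1/8, so the other 7 collectively hold it with probability 7/8.
The host can always find 2 empty boxes to open, so the reveals don't change that 7/8; it is now spread over the 5 remaining unopened boxes.
P(win by switching) = (7/8) · (1/5) = 7/40 ≈ 0.1750.

0.1750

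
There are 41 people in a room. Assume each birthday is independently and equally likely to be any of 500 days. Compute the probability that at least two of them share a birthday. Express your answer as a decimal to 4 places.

It's easier to compute the probability that all 41 are distinct.
P(all distinct) = 500/500 · 499/500 · ··· · 460/500 ≈ 0.1852.
So the probability of at least one match is 1 − 0.1852 = 0.8148.

0.8148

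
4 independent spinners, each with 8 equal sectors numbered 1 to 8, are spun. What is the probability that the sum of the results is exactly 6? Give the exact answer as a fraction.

5/2048

There are 8^4 = 4096 equally likely outcomes.
The number of ordered 4-tuples from {1,…,8} summing to 6 is 10.
P(sum = 6) = 10/4096 = 5/2048.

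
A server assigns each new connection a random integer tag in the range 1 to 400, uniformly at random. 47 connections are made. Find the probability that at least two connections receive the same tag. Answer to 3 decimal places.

It's easier to compute the probability that all 47 are distinct.
P(all distinct) = 400/400 · 399/400 · ··· · 354/400 ≈ 0.060.
So the probability of at least one match is 1 − 0.060 = 0.940.

0.940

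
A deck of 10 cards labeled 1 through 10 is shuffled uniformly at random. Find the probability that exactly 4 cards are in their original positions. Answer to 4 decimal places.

Choose which 4 of the 10 are fixed: C(10,4) = 210 ways.
The remaining 6 must have no fixed point: D(6) = 265.
P = 210·265/3628800 = 53/3456 ≈ 0.0153.

0.0153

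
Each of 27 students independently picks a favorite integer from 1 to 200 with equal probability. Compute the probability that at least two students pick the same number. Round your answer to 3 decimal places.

0.841

It's easier to compute the probability that all 27 are distinct.
P(all distinct) = 200/200 · 199/200 · ··· · 174/200 ≈ 0.159.
So the probability of at least one match is 1 − 0.159 = 0.841.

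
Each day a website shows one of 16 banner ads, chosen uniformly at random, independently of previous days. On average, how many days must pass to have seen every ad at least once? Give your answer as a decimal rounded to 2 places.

54.09

After i distinct types are collected, each trial gives a new one with probability (16−i)/16, so the expected wait for the next new type is 16/(16−i).
E = 16/16 + 16/15 + 16/14 + 16/13 + 16/12 + 16/11 + 16/10 + 16/9 + 16/8 + 16/7 + 16/6 + 16/5 + 16/4 + 16/3 + 16/2 + 16/1 = 2436559/45045 ≈ 54.09.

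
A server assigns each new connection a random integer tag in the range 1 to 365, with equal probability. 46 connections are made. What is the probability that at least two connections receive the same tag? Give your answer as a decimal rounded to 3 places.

It's easier to compute the probability that all 46 are distinct.
P(all distinct) = 365/365 · 364/365 · ··· · 320/365 ≈ 0.052.
So the probability of at least one match is 1 − 0.052 = 0.948.

0.948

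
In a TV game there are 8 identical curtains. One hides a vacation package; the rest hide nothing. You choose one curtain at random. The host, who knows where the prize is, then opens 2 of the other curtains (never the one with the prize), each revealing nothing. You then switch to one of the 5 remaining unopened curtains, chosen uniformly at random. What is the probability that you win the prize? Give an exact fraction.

7/40

Your original curtain holds the prize with probability 1/8, so the other 7 collectively hold it with probability 7/8.
The host can always find 2 empty curtains to open, so the reveals don't change that 7/8; it is now spread over the 5 remaining unopened curtains.
P(win by switching) = (7/8) · (1/5) = 7/40.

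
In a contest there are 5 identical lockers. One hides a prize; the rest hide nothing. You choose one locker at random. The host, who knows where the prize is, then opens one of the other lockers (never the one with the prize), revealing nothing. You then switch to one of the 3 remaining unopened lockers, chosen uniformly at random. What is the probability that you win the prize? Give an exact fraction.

Your original locker holds the prize with probability 1/5, so the other 4 collectively hold it with probability 4/5.
The host can always find an empty locker to open, so this doesn't change that 4/5; it is now spread over the 3 remaining unopened lockers.
P(win by switching) = (4/5) · (1/3) = 4/15.

4/15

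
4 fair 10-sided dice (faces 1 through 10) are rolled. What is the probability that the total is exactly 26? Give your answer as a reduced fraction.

27/500

There are 10^4 = 10000 equally likely outcomes.
The number of ordered 4-tuples from {1,…,10} summing to 26 is 540.
P(sum = 26) = 540/10000 = 27/500.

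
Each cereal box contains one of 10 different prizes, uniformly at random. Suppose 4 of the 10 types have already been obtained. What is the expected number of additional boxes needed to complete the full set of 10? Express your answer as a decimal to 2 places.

24.50

Starting from 4 distinct types, each trial gives a new one with probability (10−i)/10 when i types are held, so the wait for the next new type is 10/(10−i).
E = 10/6 + 10/5 + 10/4 + 10/3 + 10/2 + 10/1 = 49/2 ≈ 24.50.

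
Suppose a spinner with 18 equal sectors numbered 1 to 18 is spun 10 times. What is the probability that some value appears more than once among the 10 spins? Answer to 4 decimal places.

P(all 10 different) = 18/18 · 17/18 · ··· · 9/18 ≈ 0.0445.
P(at least two equal) = 1 − 0.0445 = 0.9555.

0.9555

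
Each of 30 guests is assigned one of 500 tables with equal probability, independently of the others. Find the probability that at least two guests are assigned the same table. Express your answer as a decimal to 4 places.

It's easier to compute the probability that all 30 are distinct.
P(all distinct) = 500/500 · 499/500 · ··· · 471/500 ≈ 0.4116.
So the probability of at least one match is 1 − 0.4116 = 0.5884.

0.5884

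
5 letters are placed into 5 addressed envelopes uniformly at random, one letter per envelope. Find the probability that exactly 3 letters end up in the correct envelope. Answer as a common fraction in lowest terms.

1/12

Choose which 3 of the 5 are fixed: C(5,3) = 10 ways.
The remaining 2 must have no fixed point: D(2) = 1.
P = 10·1/120 = 1/12.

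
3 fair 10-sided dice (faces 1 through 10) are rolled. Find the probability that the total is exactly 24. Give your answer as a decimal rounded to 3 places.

0.028

There are 10^3 = 1000 equally likely outcomes.
The number of ordered 3-tuples from {1,…,10} summing to 24 is 28.
P(sum = 24) = 28/1000 = 7/250 ≈ 0.028.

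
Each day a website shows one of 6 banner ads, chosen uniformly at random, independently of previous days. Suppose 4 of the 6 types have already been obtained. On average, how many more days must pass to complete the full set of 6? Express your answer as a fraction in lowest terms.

9

Starting from 4 distinct types, each trial gives a new one with probability (6−i)/6 when i types are held, so the wait for the next new type is 6/(6−i).
E = 6/2 + 6/1 = 9.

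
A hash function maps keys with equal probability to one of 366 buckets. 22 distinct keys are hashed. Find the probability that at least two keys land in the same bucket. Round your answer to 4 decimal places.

It's easier to compute the probability that all 22 are distinct.
P(all distinct) = 366/366 · 365/366 · ··· · 345/366 ≈ 0.5252.
So the probability of at least one match is 1 − 0.5252 = 0.4748.

0.4748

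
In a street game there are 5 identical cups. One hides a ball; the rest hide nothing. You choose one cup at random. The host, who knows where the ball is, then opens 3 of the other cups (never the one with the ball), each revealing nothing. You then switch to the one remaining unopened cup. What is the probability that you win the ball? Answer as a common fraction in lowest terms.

4/5

Your original cup holds the ball with probability 1/5, so the other 4 collectively hold it with probability 4/5.
The host can always find 3 empty cups to open, so the reveals don't change that 4/5; it is now spread over the 1 remaining unopened cup.
P(win by switching) = (4/5) · (1/1) = 4/5.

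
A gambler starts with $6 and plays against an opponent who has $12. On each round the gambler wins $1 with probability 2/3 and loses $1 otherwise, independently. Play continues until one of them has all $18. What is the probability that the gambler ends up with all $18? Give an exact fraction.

Let r = q/p = (1/3)/(2/3) = 1/2. The recurrence P(i) = p·P(i+1) + q·P(i−1) with P(0)=0, P(18)=1 gives P(i) = (1 − r^i)/(1 − r^18).
P(6) = (1 − (1/2)^6) / (1 − (1/2)^18) = 4096/4161.

4096/4161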